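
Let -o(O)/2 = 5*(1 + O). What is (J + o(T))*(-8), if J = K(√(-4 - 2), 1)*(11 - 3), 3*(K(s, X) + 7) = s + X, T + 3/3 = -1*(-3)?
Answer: 2000/3 - 64*I*√6/3 ≈ 666.67 - 52.256*I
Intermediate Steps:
T = 2 (T = -1 - 1*(-3) = -1 + 3 = 2)
K(s, X) = -7 + X/3 + s/3 (K(s, X) = -7 + (s + X)/3 = -7 + (X + s)/3 = -7 + (X/3 + s/3) = -7 + X/3 + s/3)
o(O) = -10 - 10*O (o(O) = -10*(1 + O) = -2*(5 + 5*O) = -10 - 10*O)
J = -160/3 + 8*I*√6/3 (J = (-7 + (⅓)*1 + √(-4 - 2)/3)*(11 - 3) = (-7 + ⅓ + √(-6)/3)*8 = (-7 + ⅓ + (I*√6)/3)*8 = (-7 + ⅓ + I*√6/3)*8 = (-20/3 + I*√6/3)*8 = -160/3 + 8*I*√6/3 ≈ -53.333 + 6.532*I)
(J + o(T))*(-8) = ((-160/3 + 8*I*√6/3) + (-10 - 10*2))*(-8) = ((-160/3 + 8*I*√6/3) + (-10 - 20))*(-8) = ((-160/3 + 8*I*√6/3) - 30)*(-8) = (-250/3 + 8*I*√6/3)*(-8) = 2000/3 - 64*I*√6/3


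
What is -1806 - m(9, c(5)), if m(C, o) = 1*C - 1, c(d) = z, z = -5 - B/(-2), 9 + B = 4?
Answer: -1814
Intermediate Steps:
B = -5 (B = -9 + 4 = -5)
z = -15/2 (z = -5 - (-5)/(-2) = -5 - (-5)*(-1)/2 = -5 - 1*5/2 = -5 - 5/2 = -15/2 ≈ -7.5000)
c(d) = -15/2
m(C, o) = -1 + C (m(C, o) = C - 1 = -1 + C)
-1806 - m(9, c(5)) = -1806 - (-1 + 9) = -1806 - 1*8 = -1806 - 8 = -1814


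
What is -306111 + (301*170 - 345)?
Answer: -255286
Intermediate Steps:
-306111 + (301*170 - 345) = -306111 + (51170 - 345) = -306111 + 50825 = -255286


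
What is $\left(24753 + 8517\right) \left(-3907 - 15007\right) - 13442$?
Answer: $-629282222$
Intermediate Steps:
$\left(24753 + 8517\right) \left(-3907 - 15007\right) - 13442 = 33270 \left(-18914\right) - 13442 = -629268780 - 13442 = -629282222$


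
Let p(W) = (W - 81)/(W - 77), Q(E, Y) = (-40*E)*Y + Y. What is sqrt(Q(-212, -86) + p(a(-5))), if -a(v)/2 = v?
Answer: I*sqrt(3274119217)/67 ≈ 854.03*I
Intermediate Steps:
Q(E, Y) = Y - 40*E*Y (Q(E, Y) = -40*E*Y + Y = Y - 40*E*Y)
a(v) = -2*v
p(W) = (-81 + W)/(-77 + W)
sqrt(Q(-212, -86) + p(a(-5))) = sqrt(-86*(1 - 40*(-212)) + (-81 - 2*(-5))/(-77 - 2*(-5))) = sqrt(-86*(1 + 8480) + (-81 + 10)/(-77 + 10)) = sqrt(-86*8481 - 71/(-67)) = sqrt(-729366 - 1/67*(-71)) = sqrt(-729366 + 71/67) = sqrt(-48867451/67) = I*sqrt(3274119217)/67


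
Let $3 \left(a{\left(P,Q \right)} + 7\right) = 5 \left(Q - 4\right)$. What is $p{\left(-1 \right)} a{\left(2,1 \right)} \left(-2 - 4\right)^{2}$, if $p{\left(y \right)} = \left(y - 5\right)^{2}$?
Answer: $-15552$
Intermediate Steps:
$a{\left(P,Q \right)} = - \frac{41}{3} + \frac{5 Q}{3}$ ($a{\left(P,Q \right)} = -7 + \frac{5 \left(Q - 4\right)}{3} = -7 + \frac{5 \left(-4 + Q\right)}{3} = -7 + \frac{-20 + 5 Q}{3} = -7 + \left(- \frac{20}{3} + \frac{5 Q}{3}\right) = - \frac{41}{3} + \frac{5 Q}{3}$)
$p{\left(y \right)} = \left(-5 + y\right)^{2}$
$p{\left(-1 \right)} a{\left(2,1 \right)} \left(-2 - 4\right)^{2} = \left(-5 - 1\right)^{2} \left(- \frac{41}{3} + \frac{5}{3} \cdot 1\right) \left(-2 - 4\right)^{2} = \left(-6\right)^{2} \left(- \frac{41}{3} + \frac{5}{3}\right) \left(-6\right)^{2} = 36 \left(-12\right) 36 = \left(-432\right) 36 = -15552$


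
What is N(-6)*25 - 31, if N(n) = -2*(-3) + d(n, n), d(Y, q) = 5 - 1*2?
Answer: 194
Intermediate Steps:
d(Y, q) = 3 (d(Y, q) = 5 - 2 = 3)
N(n) = 9 (N(n) = -2*(-3) + 3 = 6 + 3 = 9)
N(-6)*25 - 31 = 9*25 - 31 = 225 - 31 = 194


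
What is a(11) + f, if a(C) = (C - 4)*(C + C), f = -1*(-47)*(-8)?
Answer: -222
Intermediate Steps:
f = -376 (f = 47*(-8) = -376)
a(C) = 2*C*(-4 + C) (a(C) = (-4 + C)*(2*C) = 2*C*(-4 + C))
a(11) + f = 2*11*(-4 + 11) - 376 = 2*11*7 - 376 = 154 - 376 = -222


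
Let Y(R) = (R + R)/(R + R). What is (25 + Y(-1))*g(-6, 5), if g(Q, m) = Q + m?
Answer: -26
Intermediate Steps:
Y(R) = 1 (Y(R) = (2*R)/((2*R)) = (2*R)*(1/(2*R)) = 1)
(25 + Y(-1))*g(-6, 5) = (25 + 1)*(-6 + 5) = 26*(-1) = -26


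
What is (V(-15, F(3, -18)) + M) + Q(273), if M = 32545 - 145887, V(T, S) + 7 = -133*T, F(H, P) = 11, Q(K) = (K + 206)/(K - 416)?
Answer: -15924101/143 ≈ -1.1136e+5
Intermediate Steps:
Q(K) = (206 + K)/(-416 + K)
V(T, S) = -7 - 133*T
M = -113342
(V(-15, F(3, -18)) + M) + Q(273) = ((-7 - 133*(-15)) - 113342) + (206 + 273)/(-416 + 273) = ((-7 + 1995) - 113342) + 479/(-143) = (1988 - 113342) - 1/143*479 = -111354 - 479/143 = -15924101/143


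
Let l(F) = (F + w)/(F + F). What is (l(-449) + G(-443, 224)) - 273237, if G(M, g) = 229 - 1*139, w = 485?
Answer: -122643021/449 ≈ -2.7315e+5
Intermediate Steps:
G(M, g) = 90 (G(M, g) = 229 - 139 = 90)
l(F) = (485 + F)/(2*F) (l(F) = (F + 485)/(F + F) = (485 + F)/((2*F)) = (485 + F)*(1/(2*F)) = (485 + F)/(2*F))
(l(-449) + G(-443, 224)) - 273237 = ((½)*(485 - 449)/(-449) + 90) - 273237 = ((½)*(-1/449)*36 + 90) - 273237 = (-18/449 + 90) - 273237 = 40392/449 - 273237 = -122643021/449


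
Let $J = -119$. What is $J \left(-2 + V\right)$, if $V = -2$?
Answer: $476$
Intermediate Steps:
$J \left(-2 + V\right) = - 119 \left(-2 - 2\right) = \left(-119\right) \left(-4\right) = 476$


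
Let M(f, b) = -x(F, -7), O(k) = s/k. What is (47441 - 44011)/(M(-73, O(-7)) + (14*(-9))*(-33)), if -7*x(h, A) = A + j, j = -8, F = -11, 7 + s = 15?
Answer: 24010/29091 ≈ 0.82534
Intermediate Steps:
s = 8 (s = -7 + 15 = 8)
O(k) = 8/k
x(h, A) = 8/7 - A/7 (x(h, A) = -(A - 8)/7 = -(-8 + A)/7 = 8/7 - A/7)
M(f, b) = -15/7 (M(f, b) = -(8/7 - ⅐*(-7)) = -(8/7 + 1) = -1*15/7 = -15/7)
(47441 - 44011)/(M(-73, O(-7)) + (14*(-9))*(-33)) = (47441 - 44011)/(-15/7 + (14*(-9))*(-33)) = 3430/(-15/7 - 126*(-33)) = 3430/(-15/7 + 4158) = 3430/(29091/7) = 3430*(7/29091) = 24010/29091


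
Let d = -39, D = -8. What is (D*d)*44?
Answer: 13728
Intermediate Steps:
(D*d)*44 = -8*(-39)*44 = 312*44 = 13728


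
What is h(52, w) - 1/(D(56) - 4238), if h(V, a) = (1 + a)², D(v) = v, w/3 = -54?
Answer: 108401623/4182 ≈ 25921.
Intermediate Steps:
w = -162 (w = 3*(-54) = -162)
h(52, w) - 1/(D(56) - 4238) = (1 - 162)² - 1/(56 - 4238) = (-161)² - 1/(-4182) = 25921 - 1*(-1/4182) = 25921 + 1/4182 = 108401623/4182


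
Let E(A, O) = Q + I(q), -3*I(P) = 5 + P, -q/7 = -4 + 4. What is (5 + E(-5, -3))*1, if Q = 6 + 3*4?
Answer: 64/3 ≈ 21.333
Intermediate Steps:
q = 0 (q = -7*(-4 + 4) = -7*0 = 0)
I(P) = -5/3 - P/3 (I(P) = -(5 + P)/3 = -5/3 - P/3)
Q = 18 (Q = 6 + 12 = 18)
E(A, O) = 49/3 (E(A, O) = 18 + (-5/3 - ⅓*0) = 18 + (-5/3 + 0) = 18 - 5/3 = 49/3)
(5 + E(-5, -3))*1 = (5 + 49/3)*1 = (64/3)*1 = 64/3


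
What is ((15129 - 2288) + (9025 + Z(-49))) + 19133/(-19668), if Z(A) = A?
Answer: 429077623/19668 ≈ 21816.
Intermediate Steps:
((15129 - 2288) + (9025 + Z(-49))) + 19133/(-19668) = ((15129 - 2288) + (9025 - 49)) + 19133/(-19668) = (12841 + 8976) + 19133*(-1/19668) = 21817 - 19133/19668 = 429077623/19668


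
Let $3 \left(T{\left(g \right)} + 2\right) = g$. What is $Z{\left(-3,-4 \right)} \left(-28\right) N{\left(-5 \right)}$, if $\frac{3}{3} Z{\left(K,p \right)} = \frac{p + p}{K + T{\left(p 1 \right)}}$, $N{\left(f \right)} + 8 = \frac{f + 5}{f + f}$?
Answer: $\frac{5376}{19} \approx 282.95$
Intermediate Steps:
$T{\left(g \right)} = -2 + \frac{g}{3}$
$N{\left(f \right)} = -8 + \frac{5 + f}{2 f}$ ($N{\left(f \right)} = -8 + \frac{f + 5}{f + f} = -8 + \frac{5 + f}{2 f}$)
$Z{\left(K,p \right)} = \frac{2 p}{-2 + K + \frac{p}{3}}$ ($Z{\left(K,p \right)} = \frac{p + p}{K + \left(-2 + \frac{p 1}{3}\right)} = \frac{2 p}{K + \left(-2 + \frac{p}{3}\right)} = \frac{2 p}{-2 + K + \frac{p}{3}}$)
$Z{\left(-3,-4 \right)} \left(-28\right) N{\left(-5 \right)} = 6 \left(-4\right) \frac{1}{-6 - 4 + 3 \left(-3\right)} \left(-28\right) \frac{5 \left(1 - -15\right)}{2 \left(-5\right)} = 6 \left(-4\right) \frac{1}{-6 - 4 - 9} \left(-28\right) \frac{5}{2} \left(- \frac{1}{5}\right) \left(1 + 15\right) = 6 \left(-4\right) \frac{1}{-19} \left(-28\right) \frac{5}{2} \left(- \frac{1}{5}\right) 16 = 6 \left(-4\right) \left(- \frac{1}{19}\right) \left(-28\right) \left(-8\right) = \frac{24}{19} \left(-28\right) \left(-8\right) = \left(- \frac{672}{19}\right) \left(-8\right) = \frac{5376}{19}$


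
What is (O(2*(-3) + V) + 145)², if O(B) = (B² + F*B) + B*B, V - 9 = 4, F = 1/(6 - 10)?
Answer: 931225/16 ≈ 58202.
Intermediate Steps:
F = -¼ (F = 1/(-4) = -¼ ≈ -0.25000)
V = 13 (V = 9 + 4 = 13)
O(B) = 2*B² - B/4 (O(B) = (B² - B/4) + B*B = (B² - B/4) + B² = 2*B² - B/4)
(O(2*(-3) + V) + 145)² = ((2*(-3) + 13)*(-1 + 8*(2*(-3) + 13))/4 + 145)² = ((-6 + 13)*(-1 + 8*(-6 + 13))/4 + 145)² = ((¼)*7*(-1 + 8*7) + 145)² = ((¼)*7*(-1 + 56) + 145)² = ((¼)*7*55 + 145)² = (385/4 + 145)² = (965/4)² = 931225/16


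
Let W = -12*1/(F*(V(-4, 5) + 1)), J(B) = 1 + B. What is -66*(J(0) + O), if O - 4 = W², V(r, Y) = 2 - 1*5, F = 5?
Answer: -10626/25 ≈ -425.04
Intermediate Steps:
V(r, Y) = -3 (V(r, Y) = 2 - 5 = -3)
W = 6/5 (W = -12*1/(5*(-3 + 1)) = -12/((-2*5)) = -12/(-10) = -12*(-⅒) = 6/5 ≈ 1.2000)
O = 136/25 (O = 4 + (6/5)² = 4 + 36/25 = 136/25 ≈ 5.4400)
-66*(J(0) + O) = -66*((1 + 0) + 136/25) = -66*(1 + 136/25) = -66*161/25 = -10626/25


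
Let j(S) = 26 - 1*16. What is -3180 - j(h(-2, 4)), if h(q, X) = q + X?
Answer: -3190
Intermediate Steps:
h(q, X) = X + q
j(S) = 10 (j(S) = 26 - 16 = 10)
-3180 - j(h(-2, 4)) = -3180 - 1*10 = -3180 - 10 = -3190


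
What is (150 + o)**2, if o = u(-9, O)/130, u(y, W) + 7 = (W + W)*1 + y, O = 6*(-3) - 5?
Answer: 94458961/4225 ≈ 22357.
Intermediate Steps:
O = -23 (O = -18 - 5 = -23)
u(y, W) = -7 + y + 2*W (u(y, W) = -7 + ((W + W)*1 + y) = -7 + ((2*W)*1 + y) = -7 + (2*W + y) = -7 + (y + 2*W) = -7 + y + 2*W)
o = -31/65 (o = (-7 - 9 + 2*(-23))/130 = (-7 - 9 - 46)*(1/130) = -62*1/130 = -31/65 ≈ -0.47692)
(150 + o)**2 = (150 - 31/65)**2 = (9719/65)**2 = 94458961/4225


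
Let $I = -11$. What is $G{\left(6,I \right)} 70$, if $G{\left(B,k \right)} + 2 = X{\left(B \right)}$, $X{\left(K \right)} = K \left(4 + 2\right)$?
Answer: $2380$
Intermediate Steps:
$X{\left(K \right)} = 6 K$ ($X{\left(K \right)} = K 6 = 6 K$)
$G{\left(B,k \right)} = -2 + 6 B$
$G{\left(6,I \right)} 70 = \left(-2 + 6 \cdot 6\right) 70 = \left(-2 + 36\right) 70 = 34 \cdot 70 = 2380$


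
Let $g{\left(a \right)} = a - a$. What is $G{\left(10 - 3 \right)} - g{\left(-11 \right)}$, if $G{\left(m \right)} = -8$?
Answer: $-8$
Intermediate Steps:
$g{\left(a \right)} = 0$
$G{\left(10 - 3 \right)} - g{\left(-11 \right)} = -8 - 0 = -8 + 0 = -8$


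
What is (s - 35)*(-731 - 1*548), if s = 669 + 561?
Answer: -1528405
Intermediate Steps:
s = 1230
(s - 35)*(-731 - 1*548) = (1230 - 35)*(-731 - 1*548) = 1195*(-731 - 548) = 1195*(-1279) = -1528405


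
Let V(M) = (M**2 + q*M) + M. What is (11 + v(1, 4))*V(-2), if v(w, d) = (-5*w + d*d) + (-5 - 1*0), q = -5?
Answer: 204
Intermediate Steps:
v(w, d) = -5 + d**2 - 5*w (v(w, d) = (-5*w + d**2) + (-5 + 0) = (d**2 - 5*w) - 5 = -5 + d**2 - 5*w)
V(M) = M**2 - 4*M (V(M) = (M**2 - 5*M) + M = M**2 - 4*M)
(11 + v(1, 4))*V(-2) = (11 + (-5 + 4**2 - 5*1))*(-2*(-4 - 2)) = (11 + (-5 + 16 - 5))*(-2*(-6)) = (11 + 6)*12 = 17*12 = 204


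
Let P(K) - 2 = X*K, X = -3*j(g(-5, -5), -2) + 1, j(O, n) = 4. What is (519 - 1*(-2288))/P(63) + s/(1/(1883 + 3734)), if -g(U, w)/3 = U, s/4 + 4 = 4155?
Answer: 64445882781/691 ≈ 9.3265e+7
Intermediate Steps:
s = 16604 (s = -16 + 4*4155 = -16 + 16620 = 16604)
g(U, w) = -3*U
X = -11 (X = -3*4 + 1 = -12 + 1 = -11)
P(K) = 2 - 11*K
(519 - 1*(-2288))/P(63) + s/(1/(1883 + 3734)) = (519 - 1*(-2288))/(2 - 11*63) + 16604/(1/(1883 + 3734)) = (519 + 2288)/(2 - 693) + 16604/(1/5617) = 2807/(-691) + 16604/(1/5617) = 2807*(-1/691) + 16604*5617 = -2807/691 + 93264668 = 64445882781/691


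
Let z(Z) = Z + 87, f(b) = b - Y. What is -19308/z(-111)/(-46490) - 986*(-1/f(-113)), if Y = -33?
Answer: -459035/37192 ≈ -12.342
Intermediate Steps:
f(b) = 33 + b (f(b) = b - 1*(-33) = b + 33 = 33 + b)
z(Z) = 87 + Z
-19308/z(-111)/(-46490) - 986*(-1/f(-113)) = -19308/(87 - 111)/(-46490) - 986*(-1/(33 - 113)) = -19308/(-24)*(-1/46490) - 986/((-1*(-80))) = -19308*(-1/24)*(-1/46490) - 986/80 = (1609/2)*(-1/46490) - 986*1/80 = -1609/92980 - 493/40 = -459035/37192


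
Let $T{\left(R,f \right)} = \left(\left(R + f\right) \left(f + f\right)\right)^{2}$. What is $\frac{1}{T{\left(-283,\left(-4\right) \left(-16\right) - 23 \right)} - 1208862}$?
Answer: $\frac{1}{392575474} \approx 2.5473 \cdot 10^{-9}$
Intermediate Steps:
$T{\left(R,f \right)} = 4 f^{2} \left(R + f\right)^{2}$ ($T{\left(R,f \right)} = \left(\left(R + f\right) 2 f\right)^{2} = \left(2 f \left(R + f\right)\right)^{2} = 4 f^{2} \left(R + f\right)^{2}$)
$\frac{1}{T{\left(-283,\left(-4\right) \left(-16\right) - 23 \right)} - 1208862} = \frac{1}{4 \left(\left(-4\right) \left(-16\right) - 23\right)^{2} \left(-283 - -41\right)^{2} - 1208862} = \frac{1}{4 \left(64 - 23\right)^{2} \left(-283 + \left(64 - 23\right)\right)^{2} - 1208862} = \frac{1}{4 \cdot 41^{2} \left(-283 + 41\right)^{2} - 1208862} = \frac{1}{4 \cdot 1681 \left(-242\right)^{2} - 1208862} = \frac{1}{4 \cdot 1681 \cdot 58564 - 1208862} = \frac{1}{393784336 - 1208862} = \frac{1}{392575474}$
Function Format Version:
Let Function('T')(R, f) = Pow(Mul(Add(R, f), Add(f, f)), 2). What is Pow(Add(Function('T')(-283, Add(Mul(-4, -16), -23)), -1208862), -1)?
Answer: Rational(1, 392575474) ≈ 2.5473e-9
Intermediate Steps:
Function('T')(R, f) = Mul(4, Pow(f, 2), Pow(Add(R, f), 2)) (Function('T')(R, f) = Pow(Mul(Add(R, f), Mul(2, f)), 2) = Pow(Mul(2, f, Add(R, f)), 2) = Mul(4, Pow(f, 2), Pow(Add(R, f), 2)))
Pow(Add(Function('T')(-283, Add(Mul(-4, -16), -23)), -1208862), -1) = Pow(Add(Mul(4, Pow(Add(Mul(-4, -16), -23), 2), Pow(Add(-283, Add(Mul(-4, -16), -23)), 2)), -1208862), -1) = Pow(Add(Mul(4, Pow(Add(64, -23), 2), Pow(Add(-283, Add(64, -23)), 2)), -1208862), -1) = Pow(Add(Mul(4, Pow(41, 2), Pow(Add(-283, 41), 2)), -1208862), -1) = Pow(Add(Mul(4, 1681, Pow(-242, 2)), -1208862), -1) = Pow(Add(Mul(4, 1681, 58564), -1208862), -1) = Pow(Add(393784336, -1208862), -1) = Pow(392575474, -1) = Rational(1, 392575474)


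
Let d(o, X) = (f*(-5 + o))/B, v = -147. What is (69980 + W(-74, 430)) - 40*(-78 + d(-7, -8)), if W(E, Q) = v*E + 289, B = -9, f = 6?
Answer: 83947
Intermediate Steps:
d(o, X) = 10/3 - 2*o/3 (d(o, X) = (6*(-5 + o))/(-9) = (-30 + 6*o)*(-⅑) = 10/3 - 2*o/3)
W(E, Q) = 289 - 147*E (W(E, Q) = -147*E + 289 = 289 - 147*E)
(69980 + W(-74, 430)) - 40*(-78 + d(-7, -8)) = (69980 + (289 - 147*(-74))) - 40*(-78 + (10/3 - ⅔*(-7))) = (69980 + (289 + 10878)) - 40*(-78 + (10/3 + 14/3)) = (69980 + 11167) - 40*(-78 + 8) = 81147 - 40*(-70) = 81147 + 2800 = 83947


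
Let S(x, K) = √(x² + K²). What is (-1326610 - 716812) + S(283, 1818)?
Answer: -2043422 + √3385213 ≈ -2.0416e+6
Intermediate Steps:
S(x, K) = √(K² + x²)
(-1326610 - 716812) + S(283, 1818) = (-1326610 - 716812) + √(1818² + 283²) = -2043422 + √(3305124 + 80089) = -2043422 + √3385213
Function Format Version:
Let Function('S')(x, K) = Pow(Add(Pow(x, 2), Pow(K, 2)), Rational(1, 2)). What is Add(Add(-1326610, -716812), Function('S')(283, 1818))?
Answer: Add(-2043422, Pow(3385213, Rational(1, 2))) ≈ -2.0416e+6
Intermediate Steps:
Function('S')(x, K) = Pow(Add(Pow(K, 2), Pow(x, 2)), Rational(1, 2))
Add(Add(-1326610, -716812), Function('S')(283, 1818)) = Add(Add(-1326610, -716812), Pow(Add(Pow(1818, 2), Pow(283, 2)), Rational(1, 2))) = Add(-2043422, Pow(Add(3305124, 80089), Rational(1, 2))) = Add(-2043422, Pow(3385213, Rational(1, 2)))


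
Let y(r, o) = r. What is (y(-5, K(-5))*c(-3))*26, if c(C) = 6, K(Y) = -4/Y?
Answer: -780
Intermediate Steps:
(y(-5, K(-5))*c(-3))*26 = -5*6*26 = -30*26 = -780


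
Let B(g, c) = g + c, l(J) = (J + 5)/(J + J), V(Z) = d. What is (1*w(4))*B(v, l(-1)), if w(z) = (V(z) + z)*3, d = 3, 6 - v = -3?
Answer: 147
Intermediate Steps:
v = 9 (v = 6 - 1*(-3) = 6 + 3 = 9)
V(Z) = 3
l(J) = (5 + J)/(2*J) (l(J) = (5 + J)/((2*J)) = (5 + J)*(1/(2*J)) = (5 + J)/(2*J))
B(g, c) = c + g
w(z) = 9 + 3*z (w(z) = (3 + z)*3 = 9 + 3*z)
(1*w(4))*B(v, l(-1)) = (1*(9 + 3*4))*((½)*(5 - 1)/(-1) + 9) = (1*(9 + 12))*((½)*(-1)*4 + 9) = (1*21)*(-2 + 9) = 21*7 = 147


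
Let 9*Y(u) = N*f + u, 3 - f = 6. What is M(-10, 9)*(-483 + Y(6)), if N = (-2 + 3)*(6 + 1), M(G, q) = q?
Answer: -4362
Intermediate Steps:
f = -3 (f = 3 - 1*6 = 3 - 6 = -3)
N = 7 (N = 1*7 = 7)
Y(u) = -7/3 + u/9 (Y(u) = (7*(-3) + u)/9 = (-21 + u)/9 = -7/3 + u/9)
M(-10, 9)*(-483 + Y(6)) = 9*(-483 + (-7/3 + (⅑)*6)) = 9*(-483 + (-7/3 + ⅔)) = 9*(-483 - 5/3) = 9*(-1454/3) = -4362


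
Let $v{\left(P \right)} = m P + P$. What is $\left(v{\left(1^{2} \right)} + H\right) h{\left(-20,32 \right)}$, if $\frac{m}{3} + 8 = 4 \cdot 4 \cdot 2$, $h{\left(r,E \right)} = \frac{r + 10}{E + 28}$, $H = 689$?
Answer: $-127$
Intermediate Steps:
$h{\left(r,E \right)} = \frac{10 + r}{28 + E}$
$m = 72$ ($m = -24 + 3 \cdot 4 \cdot 4 \cdot 2 = -24 + 3 \cdot 16 \cdot 2 = -24 + 3 \cdot 32 = -24 + 96 = 72$)
$v{\left(P \right)} = 73 P$ ($v{\left(P \right)} = 72 P + P = 73 P$)
$\left(v{\left(1^{2} \right)} + H\right) h{\left(-20,32 \right)} = \left(73 \cdot 1^{2} + 689\right) \frac{10 - 20}{28 + 32} = \left(73 \cdot 1 + 689\right) \frac{1}{60} \left(-10\right) = \left(73 + 689\right) \frac{1}{60} \left(-10\right) = 762 \left(- \frac{1}{6}\right) = -127$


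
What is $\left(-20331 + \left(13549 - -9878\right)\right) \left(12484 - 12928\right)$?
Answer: $-1374624$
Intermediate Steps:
$\left(-20331 + \left(13549 - -9878\right)\right) \left(12484 - 12928\right) = \left(-20331 + \left(13549 + 9878\right)\right) \left(-444\right) = \left(-20331 + 23427\right) \left(-444\right) = 3096 \left(-444\right) = -1374624$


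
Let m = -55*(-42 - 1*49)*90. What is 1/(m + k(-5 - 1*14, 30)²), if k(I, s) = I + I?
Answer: 1/451894 ≈ 2.2129e-6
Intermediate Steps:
k(I, s) = 2*I
m = 450450 (m = -55*(-42 - 49)*90 = -55*(-91)*90 = 5005*90 = 450450)
1/(m + k(-5 - 1*14, 30)²) = 1/(450450 + (2*(-5 - 1*14))²) = 1/(450450 + (2*(-5 - 14))²) = 1/(450450 + (2*(-19))²) = 1/(450450 + (-38)²) = 1/(450450 + 1444) = 1/451894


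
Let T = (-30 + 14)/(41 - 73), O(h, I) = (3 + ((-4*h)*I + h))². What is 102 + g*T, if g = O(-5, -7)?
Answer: 10184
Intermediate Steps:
O(h, I) = (3 + h - 4*I*h)² (O(h, I) = (3 + (-4*I*h + h))² = (3 + (h - 4*I*h))² = (3 + h - 4*I*h)²)
T = ½ (T = -16/(-32) = -16*(-1/32) = ½ ≈ 0.50000)
g = 20164 (g = (3 - 5 - 4*(-7)*(-5))² = (3 - 5 - 140)² = (-142)² = 20164)
102 + g*T = 102 + 20164*(½) = 102 + 10082 = 10184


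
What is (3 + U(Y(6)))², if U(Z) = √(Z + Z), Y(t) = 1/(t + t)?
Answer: 55/6 + √6 ≈ 11.616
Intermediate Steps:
Y(t) = 1/(2*t)
U(Z) = √2*√Z (U(Z) = √(2*Z) = √2*√Z)
(3 + U(Y(6)))² = (3 + √2*√((½)/6))² = (3 + √2*√((½)*(⅙)))² = (3 + √2*√(1/12))² = (3 + √2*(√3/6))² = (3 + √6/6)²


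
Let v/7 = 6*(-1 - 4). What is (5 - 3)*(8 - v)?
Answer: 436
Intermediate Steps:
v = -210 (v = 7*(6*(-1 - 4)) = 7*(6*(-5)) = 7*(-30) = -210)
(5 - 3)*(8 - v) = (5 - 3)*(8 - 1*(-210)) = 2*(8 + 210) = 2*218 = 436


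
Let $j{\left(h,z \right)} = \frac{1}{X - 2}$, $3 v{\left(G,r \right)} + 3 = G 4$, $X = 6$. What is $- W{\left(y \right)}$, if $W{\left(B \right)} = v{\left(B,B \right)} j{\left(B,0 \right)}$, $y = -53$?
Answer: $\frac{215}{12} \approx 17.917$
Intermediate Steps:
$v{\left(G,r \right)} = -1 + \frac{4 G}{3}$ ($v{\left(G,r \right)} = -1 + \frac{G 4}{3} = -1 + \frac{4 G}{3}$)
$j{\left(h,z \right)} = \frac{1}{4}$ ($j{\left(h,z \right)} = \frac{1}{6 - 2} = \frac{1}{4}$)
$W{\left(B \right)} = - \frac{1}{4} + \frac{B}{3}$ ($W{\left(B \right)} = \left(-1 + \frac{4 B}{3}\right) \frac{1}{4} = - \frac{1}{4} + \frac{B}{3}$)
$- W{\left(y \right)} = - (- \frac{1}{4} + \frac{1}{3} \left(-53\right)) = - (- \frac{1}{4} - \frac{53}{3}) = \left(-1\right) \left(- \frac{215}{12}\right) = \frac{215}{12}$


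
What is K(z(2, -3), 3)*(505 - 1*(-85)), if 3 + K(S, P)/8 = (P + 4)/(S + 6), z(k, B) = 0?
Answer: -25960/3 ≈ -8653.3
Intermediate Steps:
K(S, P) = -24 + 8*(4 + P)/(6 + S) (K(S, P) = -24 + 8*((P + 4)/(S + 6)) = -24 + 8*((4 + P)/(6 + S)) = -24 + 8*(4 + P)/(6 + S))
K(z(2, -3), 3)*(505 - 1*(-85)) = (8*(-14 + 3 - 3*0)/(6 + 0))*(505 - 1*(-85)) = (8*(-14 + 3 + 0)/6)*(505 + 85) = (8*(⅙)*(-11))*590 = -44/3*590 = -25960/3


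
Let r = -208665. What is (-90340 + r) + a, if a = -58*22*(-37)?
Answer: -251793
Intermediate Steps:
a = 47212 (a = -1276*(-37) = 47212)
(-90340 + r) + a = (-90340 - 208665) + 47212 = -299005 + 47212 = -251793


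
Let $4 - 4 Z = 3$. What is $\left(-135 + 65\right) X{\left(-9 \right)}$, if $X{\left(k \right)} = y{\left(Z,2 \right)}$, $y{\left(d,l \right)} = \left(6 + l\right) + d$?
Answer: $- \frac{1155}{2} \approx -577.5$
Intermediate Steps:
$Z = \frac{1}{4}$ ($Z = 1 - \frac{3}{4} = \frac{1}{4} \approx 0.25$)
$y{\left(d,l \right)} = 6 + d + l$
$X{\left(k \right)} = \frac{33}{4}$ ($X{\left(k \right)} = 6 + \frac{1}{4} + 2 = \frac{33}{4}$)
$\left(-135 + 65\right) X{\left(-9 \right)} = \left(-135 + 65\right) \frac{33}{4} = \left(-70\right) \frac{33}{4} = - \frac{1155}{2}$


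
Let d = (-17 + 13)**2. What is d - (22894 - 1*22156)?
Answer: -722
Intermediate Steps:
d = 16 (d = (-4)**2 = 16)
d - (22894 - 1*22156) = 16 - (22894 - 1*22156) = 16 - (22894 - 22156) = 16 - 1*738 = 16 - 738 = -722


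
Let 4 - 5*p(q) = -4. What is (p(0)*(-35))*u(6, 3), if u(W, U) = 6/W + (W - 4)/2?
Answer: -112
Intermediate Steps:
u(W, U) = -2 + W/2 + 6/W (u(W, U) = 6/W + (-4 + W)*(½) = 6/W + (-2 + W/2) = -2 + W/2 + 6/W)
p(q) = 8/5 (p(q) = ⅘ - ⅕*(-4) = ⅘ + ⅘ = 8/5)
(p(0)*(-35))*u(6, 3) = ((8/5)*(-35))*(-2 + (½)*6 + 6/6) = -56*(-2 + 3 + 6*(⅙)) = -56*(-2 + 3 + 1) = -56*2 = -112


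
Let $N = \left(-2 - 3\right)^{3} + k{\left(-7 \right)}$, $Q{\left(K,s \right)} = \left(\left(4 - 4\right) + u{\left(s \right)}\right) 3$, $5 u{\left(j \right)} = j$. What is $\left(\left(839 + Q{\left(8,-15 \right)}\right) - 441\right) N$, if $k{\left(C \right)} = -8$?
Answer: $-51737$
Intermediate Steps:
$u{\left(j \right)} = \frac{j}{5}$
$Q{\left(K,s \right)} = \frac{3 s}{5}$ ($Q{\left(K,s \right)} = \left(\left(4 - 4\right) + \frac{s}{5}\right) 3 = \left(0 + \frac{s}{5}\right) 3 = \frac{s}{5} \cdot 3 = \frac{3 s}{5}$)
$N = -133$ ($N = \left(-2 - 3\right)^{3} - 8 = \left(-5\right)^{3} - 8 = -125 - 8 = -133$)
$\left(\left(839 + Q{\left(8,-15 \right)}\right) - 441\right) N = \left(\left(839 + \frac{3}{5} \left(-15\right)\right) - 441\right) \left(-133\right) = \left(\left(839 - 9\right) - 441\right) \left(-133\right) = \left(830 - 441\right) \left(-133\right) = 389 \left(-133\right) = -51737$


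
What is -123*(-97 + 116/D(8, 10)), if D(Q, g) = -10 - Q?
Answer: 38171/3 ≈ 12724.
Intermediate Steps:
-123*(-97 + 116/D(8, 10)) = -123*(-97 + 116/(-10 - 1*8)) = -123*(-97 + 116/(-10 - 8)) = -123*(-97 + 116/(-18)) = -123*(-97 + 116*(-1/18)) = -123*(-97 - 58/9) = -123*(-931/9) = 38171/3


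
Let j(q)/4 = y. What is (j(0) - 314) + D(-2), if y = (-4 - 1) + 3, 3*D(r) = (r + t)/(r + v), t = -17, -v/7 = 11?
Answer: -76295/237 ≈ -321.92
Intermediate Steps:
v = -77 (v = -7*11 = -77)
D(r) = (-17 + r)/(3*(-77 + r)) (D(r) = ((r - 17)/(r - 77))/3 = ((-17 + r)/(-77 + r))/3 = (-17 + r)/(3*(-77 + r)))
y = -2 (y = -5 + 3 = -2)
j(q) = -8 (j(q) = 4*(-2) = -8)
(j(0) - 314) + D(-2) = (-8 - 314) + (-17 - 2)/(3*(-77 - 2)) = -322 + (1/3)*(-19)/(-79) = -322 + (1/3)*(-1/79)*(-19) = -322 + 19/237 = -76295/237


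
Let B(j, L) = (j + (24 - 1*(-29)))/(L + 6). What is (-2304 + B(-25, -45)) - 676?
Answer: -116248/39 ≈ -2980.7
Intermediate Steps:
B(j, L) = (53 + j)/(6 + L) (B(j, L) = (j + (24 + 29))/(6 + L) = (j + 53)/(6 + L) = (53 + j)/(6 + L))
(-2304 + B(-25, -45)) - 676 = (-2304 + (53 - 25)/(6 - 45)) - 676 = (-2304 + 28/(-39)) - 676 = (-2304 - 1/39*28) - 676 = (-2304 - 28/39) - 676 = -89884/39 - 676 = -116248/39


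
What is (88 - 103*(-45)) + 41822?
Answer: 46545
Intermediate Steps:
(88 - 103*(-45)) + 41822 = (88 + 4635) + 41822 = 4723 + 41822 = 46545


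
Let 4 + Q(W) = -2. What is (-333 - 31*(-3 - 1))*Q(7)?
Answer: 1254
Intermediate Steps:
Q(W) = -6 (Q(W) = -4 - 2 = -6)
(-333 - 31*(-3 - 1))*Q(7) = (-333 - 31*(-3 - 1))*(-6) = (-333 - 31*(-4))*(-6) = (-333 + 124)*(-6) = -209*(-6) = 1254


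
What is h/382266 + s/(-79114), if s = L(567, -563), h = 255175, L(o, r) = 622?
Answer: 9975072749/15121296162 ≈ 0.65967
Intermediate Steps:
s = 622
h/382266 + s/(-79114) = 255175/382266 + 622/(-79114) = 255175*(1/382266) + 622*(-1/79114) = 255175/382266 - 311/39557 = 9975072749/15121296162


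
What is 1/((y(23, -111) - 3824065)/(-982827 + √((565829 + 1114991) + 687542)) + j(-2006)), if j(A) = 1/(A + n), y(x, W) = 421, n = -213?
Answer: 6167335429545744965/23990960263555389773 - 6275824644628*√2368362/23990960263555389773 ≈ 0.25667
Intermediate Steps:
j(A) = 1/(-213 + A) (j(A) = 1/(A - 213) = 1/(-213 + A))
1/((y(23, -111) - 3824065)/(-982827 + √((565829 + 1114991) + 687542)) + j(-2006)) = 1/((421 - 3824065)/(-982827 + √((565829 + 1114991) + 687542)) + 1/(-213 - 2006)) = 1/(-3823644/(-982827 + √(1680820 + 687542)) + 1/(-2219)) = 1/(-3823644/(-982827 + √2368362) - 1/2219) = 1/(-1/2219 - 3823644/(-982827 + √2368362))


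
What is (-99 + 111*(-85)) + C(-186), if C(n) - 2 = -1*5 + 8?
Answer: -9529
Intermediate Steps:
C(n) = 5 (C(n) = 2 + (-1*5 + 8) = 2 + (-5 + 8) = 2 + 3 = 5)
(-99 + 111*(-85)) + C(-186) = (-99 + 111*(-85)) + 5 = (-99 - 9435) + 5 = -9534 + 5 = -9529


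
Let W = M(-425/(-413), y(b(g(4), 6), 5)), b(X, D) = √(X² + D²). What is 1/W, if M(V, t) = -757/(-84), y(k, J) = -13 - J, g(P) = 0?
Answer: 84/757 ≈ 0.11096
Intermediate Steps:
b(X, D) = √(D² + X²)
M(V, t) = 757/84 (M(V, t) = -757*(-1/84) = 757/84)
W = 757/84 ≈ 9.0119
1/W = 1/(757/84) = 84/757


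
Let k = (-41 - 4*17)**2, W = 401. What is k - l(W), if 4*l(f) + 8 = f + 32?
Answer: 47099/4 ≈ 11775.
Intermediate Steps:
k = 11881 (k = (-41 - 68)**2 = (-109)**2 = 11881)
l(f) = 6 + f/4 (l(f) = -2 + (f + 32)/4 = -2 + (32 + f)/4 = -2 + (8 + f/4) = 6 + f/4)
k - l(W) = 11881 - (6 + (1/4)*401) = 11881 - (6 + 401/4) = 11881 - 1*425/4 = 11881 - 425/4 = 47099/4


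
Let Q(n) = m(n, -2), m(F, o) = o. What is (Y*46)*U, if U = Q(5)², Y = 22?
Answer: 4048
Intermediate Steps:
Q(n) = -2
U = 4 (U = (-2)² = 4)
(Y*46)*U = (22*46)*4 = 1012*4 = 4048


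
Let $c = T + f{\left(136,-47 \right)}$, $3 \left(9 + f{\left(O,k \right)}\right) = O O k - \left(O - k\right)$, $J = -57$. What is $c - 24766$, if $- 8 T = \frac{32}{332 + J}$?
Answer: $- \frac{259550512}{825} \approx -3.1461 \cdot 10^{5}$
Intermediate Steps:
$f{\left(O,k \right)} = -9 - \frac{O}{3} + \frac{k}{3} + \frac{k O^{2}}{3}$ ($f{\left(O,k \right)} = -9 + \frac{O O k - \left(O - k\right)}{3} = -9 + \frac{O^{2} k - \left(O - k\right)}{3} = -9 + \frac{k O^{2} - \left(O - k\right)}{3} = -9 + \frac{k - O + k O^{2}}{3} = -9 + \left(- \frac{O}{3} + \frac{k}{3} + \frac{k O^{2}}{3}\right) = -9 - \frac{O}{3} + \frac{k}{3} + \frac{k O^{2}}{3}$)
$T = - \frac{4}{275}$ ($T = - \frac{32 \frac{1}{332 - 57}}{8} = - \frac{32 \cdot \frac{1}{275}}{8} = \left(- \frac{1}{8}\right) \frac{32}{275} = - \frac{4}{275} \approx -0.014545$)
$c = - \frac{239118562}{825}$ ($c = - \frac{4}{275} + \left(-9 - \frac{136}{3} + \frac{1}{3} \left(-47\right) + \frac{1}{3} \left(-47\right) 136^{2}\right) = - \frac{4}{275} - \left(70 + \frac{869312}{3}\right) = - \frac{4}{275} - \frac{869522}{3} = - \frac{239118562}{825} \approx -2.8984 \cdot 10^{5}$)
$c - 24766 = - \frac{239118562}{825} - 24766 = - \frac{259550512}{825}$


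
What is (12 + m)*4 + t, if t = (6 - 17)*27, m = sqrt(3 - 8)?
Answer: -249 + 4*I*sqrt(5) ≈ -249.0 + 8.9443*I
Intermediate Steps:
m = I*sqrt(5) (m = sqrt(-5) = I*sqrt(5) ≈ 2.2361*I)
t = -297 (t = -11*27 = -297)
(12 + m)*4 + t = (12 + I*sqrt(5))*4 - 297 = (48 + 4*I*sqrt(5)) - 297 = -249 + 4*I*sqrt(5)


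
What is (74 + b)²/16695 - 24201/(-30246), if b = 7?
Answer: 22314063/18702110 ≈ 1.1931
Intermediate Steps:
(74 + b)²/16695 - 24201/(-30246) = (74 + 7)²/16695 - 24201/(-30246) = 81²*(1/16695) - 24201*(-1/30246) = 6561*(1/16695) + 8067/10082 = 729/1855 + 8067/10082 = 22314063/18702110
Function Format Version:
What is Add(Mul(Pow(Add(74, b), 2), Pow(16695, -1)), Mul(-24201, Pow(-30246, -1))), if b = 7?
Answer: Rational(22314063, 18702110) ≈ 1.1931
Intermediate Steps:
Add(Mul(Pow(Add(74, b), 2), Pow(16695, -1)), Mul(-24201, Pow(-30246, -1))) = Add(Mul(Pow(Add(74, 7), 2), Pow(16695, -1)), Mul(-24201, Pow(-30246, -1))) = Add(Mul(Pow(81, 2), Rational(1, 16695)), Mul(-24201, Rational(-1, 30246))) = Add(Mul(6561, Rational(1, 16695)), Rational(8067, 10082)) = Add(Rational(729, 1855), Rational(8067, 10082)) = Rational(22314063, 18702110)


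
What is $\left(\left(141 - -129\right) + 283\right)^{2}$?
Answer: $305809$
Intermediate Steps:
$\left(\left(141 - -129\right) + 283\right)^{2} = \left(\left(141 + 129\right) + 283\right)^{2} = \left(270 + 283\right)^{2} = 553^{2} = 305809$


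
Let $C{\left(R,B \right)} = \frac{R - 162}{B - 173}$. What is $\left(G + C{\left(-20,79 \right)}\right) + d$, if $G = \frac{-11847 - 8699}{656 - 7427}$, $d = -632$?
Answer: $- \frac{199543961}{318237} \approx -627.03$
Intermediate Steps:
$C{\left(R,B \right)} = \frac{-162 + R}{-173 + B}$
$G = \frac{20546}{6771}$ ($G = - \frac{20546}{-6771} = \left(-20546\right) \left(- \frac{1}{6771}\right) = \frac{20546}{6771} \approx 3.0344$)
$\left(G + C{\left(-20,79 \right)}\right) + d = \left(\frac{20546}{6771} + \frac{-162 - 20}{-173 + 79}\right) - 632 = \left(\frac{20546}{6771} + \frac{1}{-94} \left(-182\right)\right) - 632 = \left(\frac{20546}{6771} - - \frac{91}{47}\right) - 632 = \left(\frac{20546}{6771} + \frac{91}{47}\right) - 632 = \frac{1581823}{318237} - 632 = - \frac{199543961}{318237}$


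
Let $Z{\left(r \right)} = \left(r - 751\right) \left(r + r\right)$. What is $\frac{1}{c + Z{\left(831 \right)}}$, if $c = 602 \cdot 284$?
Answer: $\frac{1}{303928} \approx 3.2903 \cdot 10^{-6}$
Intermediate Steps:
$Z{\left(r \right)} = 2 r \left(-751 + r\right)$ ($Z{\left(r \right)} = \left(-751 + r\right) 2 r = 2 r \left(-751 + r\right)$)
$c = 170968$
$\frac{1}{c + Z{\left(831 \right)}} = \frac{1}{170968 + 2 \cdot 831 \left(-751 + 831\right)} = \frac{1}{170968 + 2 \cdot 831 \cdot 80} = \frac{1}{170968 + 132960} = \frac{1}{303928}$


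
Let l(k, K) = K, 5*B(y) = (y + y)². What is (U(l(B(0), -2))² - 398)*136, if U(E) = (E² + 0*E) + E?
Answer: -53584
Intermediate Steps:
B(y) = 4*y²/5 (B(y) = (y + y)²/5 = (2*y)²/5 = (4*y²)/5 = 4*y²/5)
U(E) = E + E² (U(E) = (E² + 0) + E = E² + E = E + E²)
(U(l(B(0), -2))² - 398)*136 = ((-2*(1 - 2))² - 398)*136 = ((-2*(-1))² - 398)*136 = (2² - 398)*136 = (4 - 398)*136 = -394*136 = -53584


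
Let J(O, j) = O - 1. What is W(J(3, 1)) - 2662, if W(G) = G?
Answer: -2660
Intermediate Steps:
J(O, j) = -1 + O
W(J(3, 1)) - 2662 = (-1 + 3) - 2662 = 2 - 2662 = -2660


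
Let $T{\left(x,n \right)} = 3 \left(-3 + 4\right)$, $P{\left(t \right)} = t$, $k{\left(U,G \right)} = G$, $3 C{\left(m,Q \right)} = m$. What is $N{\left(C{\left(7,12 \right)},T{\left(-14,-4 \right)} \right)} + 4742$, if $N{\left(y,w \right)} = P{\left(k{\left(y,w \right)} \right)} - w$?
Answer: $4742$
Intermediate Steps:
$C{\left(m,Q \right)} = \frac{m}{3}$
$T{\left(x,n \right)} = 3$ ($T{\left(x,n \right)} = 3 \cdot 1 = 3$)
$N{\left(y,w \right)} = 0$ ($N{\left(y,w \right)} = w - w = 0$)
$N{\left(C{\left(7,12 \right)},T{\left(-14,-4 \right)} \right)} + 4742 = 0 + 4742 = 4742$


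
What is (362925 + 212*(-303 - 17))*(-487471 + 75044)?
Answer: -121701021295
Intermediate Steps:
(362925 + 212*(-303 - 17))*(-487471 + 75044) = (362925 + 212*(-320))*(-412427) = (362925 - 67840)*(-412427) = 295085*(-412427) = -121701021295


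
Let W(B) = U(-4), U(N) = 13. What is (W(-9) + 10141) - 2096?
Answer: 8058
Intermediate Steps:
W(B) = 13
(W(-9) + 10141) - 2096 = (13 + 10141) - 2096 = 10154 - 2096 = 8058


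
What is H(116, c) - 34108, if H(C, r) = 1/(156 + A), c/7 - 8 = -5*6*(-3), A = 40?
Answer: -6685167/196 ≈ -34108.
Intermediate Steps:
c = 686 (c = 56 + 7*(-5*6*(-3)) = 56 + 7*(-30*(-3)) = 56 + 7*90 = 56 + 630 = 686)
H(C, r) = 1/196 (H(C, r) = 1/(156 + 40) = 1/196)
H(116, c) - 34108 = 1/196 - 34108 = -6685167/196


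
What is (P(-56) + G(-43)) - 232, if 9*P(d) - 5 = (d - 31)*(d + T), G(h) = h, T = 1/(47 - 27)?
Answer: 47953/180 ≈ 266.41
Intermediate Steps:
T = 1/20 ≈ 0.050000
P(d) = 5/9 + (-31 + d)*(1/20 + d)/9 (P(d) = 5/9 + ((d - 31)*(d + 1/20))/9 = 5/9 + ((-31 + d)*(1/20 + d))/9 = 5/9 + (-31 + d)*(1/20 + d)/9)
(P(-56) + G(-43)) - 232 = ((23/60 - 619/180*(-56) + (⅑)*(-56)²) - 43) - 232 = ((23/60 + 8666/45 + (⅑)*3136) - 43) - 232 = ((23/60 + 8666/45 + 3136/9) - 43) - 232 = (97453/180 - 43) - 232 = 89713/180 - 232 = 47953/180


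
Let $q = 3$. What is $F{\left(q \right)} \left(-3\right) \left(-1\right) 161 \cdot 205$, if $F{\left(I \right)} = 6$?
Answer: $594090$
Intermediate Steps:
$F{\left(q \right)} \left(-3\right) \left(-1\right) 161 \cdot 205 = 6 \left(-3\right) \left(-1\right) 161 \cdot 205 = \left(-18\right) \left(-1\right) 161 \cdot 205 = 18 \cdot 161 \cdot 205 = 2898 \cdot 205 = 594090$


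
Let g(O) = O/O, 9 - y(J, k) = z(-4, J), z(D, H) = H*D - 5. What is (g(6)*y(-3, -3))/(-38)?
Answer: -1/19 ≈ -0.052632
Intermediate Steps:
z(D, H) = -5 + D*H (z(D, H) = D*H - 5 = -5 + D*H)
y(J, k) = 14 + 4*J (y(J, k) = 9 - (-5 - 4*J) = 9 + (5 + 4*J) = 14 + 4*J)
g(O) = 1
(g(6)*y(-3, -3))/(-38) = (1*(14 + 4*(-3)))/(-38) = (1*(14 - 12))*(-1/38) = (1*2)*(-1/38) = 2*(-1/38) = -1/19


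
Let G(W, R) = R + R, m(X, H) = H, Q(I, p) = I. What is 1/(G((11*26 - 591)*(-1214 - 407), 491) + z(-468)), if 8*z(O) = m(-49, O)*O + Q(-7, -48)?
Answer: 8/226873 ≈ 3.5262e-5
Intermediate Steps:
z(O) = -7/8 + O²/8 (z(O) = (O*O - 7)/8 = (O² - 7)/8 = (-7 + O²)/8 = -7/8 + O²/8)
G(W, R) = 2*R
1/(G((11*26 - 591)*(-1214 - 407), 491) + z(-468)) = 1/(2*491 + (-7/8 + (⅛)*(-468)²)) = 1/(982 + (-7/8 + (⅛)*219024)) = 1/(982 + (-7/8 + 27378)) = 1/(982 + 219017/8) = 1/(226873/8) = 8/226873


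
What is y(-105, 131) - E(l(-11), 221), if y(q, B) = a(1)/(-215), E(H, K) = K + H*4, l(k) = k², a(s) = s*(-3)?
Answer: -151572/215 ≈ -704.99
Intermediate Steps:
a(s) = -3*s
E(H, K) = K + 4*H
y(q, B) = 3/215 (y(q, B) = -3*1/(-215) = -3*(-1/215) = 3/215)
y(-105, 131) - E(l(-11), 221) = 3/215 - (221 + 4*(-11)²) = 3/215 - (221 + 4*121) = 3/215 - (221 + 484) = 3/215 - 1*705 = 3/215 - 705 = -151572/215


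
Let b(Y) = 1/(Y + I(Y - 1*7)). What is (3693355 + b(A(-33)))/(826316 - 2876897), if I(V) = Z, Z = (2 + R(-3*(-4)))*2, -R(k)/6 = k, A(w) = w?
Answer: -638950414/354750513 ≈ -1.8011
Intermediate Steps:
R(k) = -6*k
Z = -140 (Z = (2 - (-18)*(-4))*2 = (2 - 6*12)*2 = (2 - 72)*2 = -70*2 = -140)
I(V) = -140
b(Y) = 1/(-140 + Y) (b(Y) = 1/(Y - 140) = 1/(-140 + Y))
(3693355 + b(A(-33)))/(826316 - 2876897) = (3693355 + 1/(-140 - 33))/(826316 - 2876897) = (3693355 + 1/(-173))/(-2050581) = (3693355 - 1/173)*(-1/2050581) = (638950414/173)*(-1/2050581) = -638950414/354750513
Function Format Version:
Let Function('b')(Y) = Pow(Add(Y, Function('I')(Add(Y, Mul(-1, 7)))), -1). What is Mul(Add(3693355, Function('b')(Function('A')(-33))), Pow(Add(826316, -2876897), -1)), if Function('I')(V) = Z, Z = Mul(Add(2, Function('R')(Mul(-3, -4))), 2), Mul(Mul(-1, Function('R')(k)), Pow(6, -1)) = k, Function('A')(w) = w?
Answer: Rational(-638950414, 354750513) ≈ -1.8011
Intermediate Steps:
Function('R')(k) = Mul(-6, k)
Z = -140 (Z = Mul(Add(2, Mul(-6, Mul(-3, -4))), 2) = Mul(Add(2, Mul(-6, 12)), 2) = Mul(Add(2, -72), 2) = Mul(-70, 2) = -140)
Function('I')(V) = -140
Function('b')(Y) = Pow(Add(-140, Y), -1) (Function('b')(Y) = Pow(Add(Y, -140), -1) = Pow(Add(-140, Y), -1))
Mul(Add(3693355, Function('b')(Function('A')(-33))), Pow(Add(826316, -2876897), -1)) = Mul(Add(3693355, Pow(Add(-140, -33), -1)), Pow(Add(826316, -2876897), -1)) = Mul(Add(3693355, Pow(-173, -1)), Pow(-2050581, -1)) = Mul(Add(3693355, Rational(-1, 173)), Rational(-1, 2050581)) = Mul(Rational(638950414, 173), Rational(-1, 2050581)) = Rational(-638950414, 354750513)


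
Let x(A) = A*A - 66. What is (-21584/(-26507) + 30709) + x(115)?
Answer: 1162830660/26507 ≈ 43869.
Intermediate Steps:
x(A) = -66 + A**2 (x(A) = A**2 - 66 = -66 + A**2)
(-21584/(-26507) + 30709) + x(115) = (-21584/(-26507) + 30709) + (-66 + 115**2) = (-21584*(-1/26507) + 30709) + (-66 + 13225) = (21584/26507 + 30709) + 13159 = 814025047/26507 + 13159 = 1162830660/26507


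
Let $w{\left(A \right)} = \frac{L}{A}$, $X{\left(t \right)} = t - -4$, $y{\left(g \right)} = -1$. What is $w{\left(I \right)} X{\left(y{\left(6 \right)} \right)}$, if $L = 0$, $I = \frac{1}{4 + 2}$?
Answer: $0$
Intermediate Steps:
$I = \frac{1}{6} \approx 0.16667$
$X{\left(t \right)} = 4 + t$ ($X{\left(t \right)} = t + 4 = 4 + t$)
$w{\left(A \right)} = 0$ ($w{\left(A \right)} = \frac{0}{A} = 0$)
$w{\left(I \right)} X{\left(y{\left(6 \right)} \right)} = 0 \left(4 - 1\right) = 0 \cdot 3 = 0$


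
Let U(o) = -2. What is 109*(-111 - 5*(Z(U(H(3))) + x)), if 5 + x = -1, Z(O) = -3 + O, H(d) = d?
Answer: -6104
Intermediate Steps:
x = -6 (x = -5 - 1 = -6)
109*(-111 - 5*(Z(U(H(3))) + x)) = 109*(-111 - 5*((-3 - 2) - 6)) = 109*(-111 - 5*(-5 - 6)) = 109*(-111 - 5*(-11)) = 109*(-111 + 55) = 109*(-56) = -6104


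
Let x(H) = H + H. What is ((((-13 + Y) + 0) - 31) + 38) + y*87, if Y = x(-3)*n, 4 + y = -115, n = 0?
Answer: -10359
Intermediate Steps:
x(H) = 2*H
y = -119 (y = -4 - 115 = -119)
Y = 0 (Y = (2*(-3))*0 = -6*0 = 0)
((((-13 + Y) + 0) - 31) + 38) + y*87 = ((((-13 + 0) + 0) - 31) + 38) - 119*87 = (((-13 + 0) - 31) + 38) - 10353 = ((-13 - 31) + 38) - 10353 = (-44 + 38) - 10353 = -6 - 10353 = -10359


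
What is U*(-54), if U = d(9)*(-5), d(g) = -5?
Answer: -1350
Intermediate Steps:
U = 25 (U = -5*(-5) = 25)
U*(-54) = 25*(-54) = -1350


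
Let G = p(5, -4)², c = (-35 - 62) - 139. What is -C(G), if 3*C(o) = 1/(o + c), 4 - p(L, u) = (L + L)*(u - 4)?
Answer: -1/20460 ≈ -4.8876e-5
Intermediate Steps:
p(L, u) = 4 - 2*L*(-4 + u) (p(L, u) = 4 - (L + L)*(u - 4) = 4 - 2*L*(-4 + u))
c = -236 (c = -97 - 139 = -236)
G = 7056 (G = (4 + 8*5 - 2*5*(-4))² = (4 + 40 + 40)² = 84² = 7056)
C(o) = 1/(3*(-236 + o)) (C(o) = 1/(3*(o - 236)) = 1/(3*(-236 + o)))
-C(G) = -1/(3*(-236 + 7056)) = -1/(3*6820) = -1*1/20460 = -1/20460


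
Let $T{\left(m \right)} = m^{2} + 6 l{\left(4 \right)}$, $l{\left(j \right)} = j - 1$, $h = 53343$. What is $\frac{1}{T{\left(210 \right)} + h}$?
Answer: $\frac{1}{97461} \approx 1.0261 \cdot 10^{-5}$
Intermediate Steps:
$l{\left(j \right)} = -1 + j$
$T{\left(m \right)} = 18 + m^{2}$ ($T{\left(m \right)} = m^{2} + 6 \left(-1 + 4\right) = m^{2} + 6 \cdot 3 = m^{2} + 18 = 18 + m^{2}$)
$\frac{1}{T{\left(210 \right)} + h} = \frac{1}{\left(18 + 210^{2}\right) + 53343} = \frac{1}{\left(18 + 44100\right) + 53343} = \frac{1}{44118 + 53343} = \frac{1}{97461}$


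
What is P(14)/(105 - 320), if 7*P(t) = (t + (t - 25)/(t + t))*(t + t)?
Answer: -381/1505 ≈ -0.25316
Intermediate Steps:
P(t) = 2*t*(t + (-25 + t)/(2*t))/7 (P(t) = ((t + (t - 25)/(t + t))*(t + t))/7 = ((t + (-25 + t)/((2*t)))*(2*t))/7 = ((t + (-25 + t)*(1/(2*t)))*(2*t))/7 = ((t + (-25 + t)/(2*t))*(2*t))/7 = (2*t*(t + (-25 + t)/(2*t)))/7 = 2*t*(t + (-25 + t)/(2*t))/7)
P(14)/(105 - 320) = (-25/7 + (⅐)*14 + (2/7)*14²)/(105 - 320) = (-25/7 + 2 + (2/7)*196)/(-215) = (-25/7 + 2 + 56)*(-1/215) = (381/7)*(-1/215) = -381/1505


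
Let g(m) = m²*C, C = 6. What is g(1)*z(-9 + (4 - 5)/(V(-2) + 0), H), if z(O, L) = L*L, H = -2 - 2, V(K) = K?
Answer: 96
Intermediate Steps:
H = -4
g(m) = 6*m² (g(m) = m²*6 = 6*m²)
z(O, L) = L²
g(1)*z(-9 + (4 - 5)/(V(-2) + 0), H) = (6*1²)*(-4)² = (6*1)*16 = 6*16 = 96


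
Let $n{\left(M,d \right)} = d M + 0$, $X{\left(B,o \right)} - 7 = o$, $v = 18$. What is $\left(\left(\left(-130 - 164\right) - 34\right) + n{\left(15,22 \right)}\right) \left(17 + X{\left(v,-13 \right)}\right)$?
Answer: $22$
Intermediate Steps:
$X{\left(B,o \right)} = 7 + o$
$n{\left(M,d \right)} = M d$ ($n{\left(M,d \right)} = M d + 0 = M d$)
$\left(\left(\left(-130 - 164\right) - 34\right) + n{\left(15,22 \right)}\right) \left(17 + X{\left(v,-13 \right)}\right) = \left(\left(\left(-130 - 164\right) - 34\right) + 15 \cdot 22\right) \left(17 + \left(7 - 13\right)\right) = \left(\left(-294 - 34\right) + 330\right) \left(17 - 6\right) = \left(-328 + 330\right) 11 = 2 \cdot 11 = 22$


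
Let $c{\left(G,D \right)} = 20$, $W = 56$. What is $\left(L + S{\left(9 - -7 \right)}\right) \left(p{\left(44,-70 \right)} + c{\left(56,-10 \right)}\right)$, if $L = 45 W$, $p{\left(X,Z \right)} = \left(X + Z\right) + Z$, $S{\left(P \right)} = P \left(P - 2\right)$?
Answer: $-208544$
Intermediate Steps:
$S{\left(P \right)} = P \left(-2 + P\right)$
$p{\left(X,Z \right)} = X + 2 Z$
$L = 2520$ ($L = 45 \cdot 56 = 2520$)
$\left(L + S{\left(9 - -7 \right)}\right) \left(p{\left(44,-70 \right)} + c{\left(56,-10 \right)}\right) = \left(2520 + \left(9 - -7\right) \left(-2 + \left(9 - -7\right)\right)\right) \left(\left(44 + 2 \left(-70\right)\right) + 20\right) = \left(2520 + \left(9 + 7\right) \left(-2 + \left(9 + 7\right)\right)\right) \left(\left(44 - 140\right) + 20\right) = \left(2520 + 16 \left(-2 + 16\right)\right) \left(-96 + 20\right) = \left(2520 + 16 \cdot 14\right) \left(-76\right) = \left(2520 + 224\right) \left(-76\right) = 2744 \left(-76\right) = -208544$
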